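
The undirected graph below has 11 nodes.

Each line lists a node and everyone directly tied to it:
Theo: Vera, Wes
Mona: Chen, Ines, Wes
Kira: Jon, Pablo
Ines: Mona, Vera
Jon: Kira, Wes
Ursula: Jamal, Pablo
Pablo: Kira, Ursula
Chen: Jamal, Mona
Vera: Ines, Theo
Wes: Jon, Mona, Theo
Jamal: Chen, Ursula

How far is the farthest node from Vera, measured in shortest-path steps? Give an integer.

Distances from Vera: Chen:3, Ines:1, Jamal:4, Jon:3, Kira:4, Mona:2, Pablo:5, Theo:1, Ursula:5, Wes:2.
The largest is 5 (to Pablo and Ursula), so the eccentricity of Vera is 5.

5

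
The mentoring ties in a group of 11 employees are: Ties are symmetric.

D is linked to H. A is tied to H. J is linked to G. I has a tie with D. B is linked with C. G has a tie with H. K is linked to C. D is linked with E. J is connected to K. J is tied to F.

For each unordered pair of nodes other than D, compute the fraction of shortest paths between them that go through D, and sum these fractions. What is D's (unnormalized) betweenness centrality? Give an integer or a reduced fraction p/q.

17

Pairs whose geodesics pass through D — J–I: 1; J–E: 1; I–B: 1; I–A: 1; I–K: 1; I–F: 1; I–C: 1; I–E: 1; I–H: 1; I–G: 1; B–E: 1; A–E: 1; K–E: 1; F–E: 1 … (+3 more pairs).
All other pairs contribute 0.
Summing the contributions gives betweenness(D) = 17.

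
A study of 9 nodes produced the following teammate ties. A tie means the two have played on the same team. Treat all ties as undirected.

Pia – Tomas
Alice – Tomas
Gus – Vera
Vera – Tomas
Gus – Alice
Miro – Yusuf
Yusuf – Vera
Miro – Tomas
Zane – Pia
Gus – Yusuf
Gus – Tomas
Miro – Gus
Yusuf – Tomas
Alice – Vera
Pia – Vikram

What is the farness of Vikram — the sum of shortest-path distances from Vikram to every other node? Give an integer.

Distances from Vikram: Alice:3, Gus:3, Miro:3, Pia:1, Tomas:2, Vera:3, Yusuf:3, Zane:2.
Sum = 3 + 3 + 3 + 1 + 2 + 3 + 3 + 2 = 20.

20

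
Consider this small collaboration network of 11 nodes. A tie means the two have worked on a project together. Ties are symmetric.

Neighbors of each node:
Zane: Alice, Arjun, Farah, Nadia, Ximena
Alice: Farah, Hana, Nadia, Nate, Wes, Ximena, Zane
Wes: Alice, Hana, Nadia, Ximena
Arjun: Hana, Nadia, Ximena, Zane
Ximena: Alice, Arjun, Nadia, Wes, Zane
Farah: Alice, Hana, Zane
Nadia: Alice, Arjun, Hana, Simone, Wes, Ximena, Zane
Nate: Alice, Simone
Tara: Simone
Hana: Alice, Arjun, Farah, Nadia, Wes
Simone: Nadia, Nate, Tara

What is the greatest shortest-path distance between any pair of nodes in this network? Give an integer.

4

Eccentricity of each node (its greatest distance to any other): Alice:3, Arjun:3, Farah:4, Hana:3, Nadia:2, Nate:3, Simone:3, Tara:4, Wes:3, Ximena:3, Zane:3.
The maximum eccentricity is 4, realized for instance by the pair Tara–Farah via Tara – Simone – Nadia – Hana – Farah. So the diameter is 4.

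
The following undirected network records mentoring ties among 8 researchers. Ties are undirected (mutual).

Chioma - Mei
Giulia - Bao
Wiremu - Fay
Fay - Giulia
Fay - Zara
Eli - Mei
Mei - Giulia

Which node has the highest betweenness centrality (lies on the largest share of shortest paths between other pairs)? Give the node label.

Giulia

Unnormalized betweenness of each node: Bao:0, Chioma:0, Eli:0, Fay:11, Giulia:15, Mei:11, Wiremu:0, Zara:0.
Giulia has the largest value, 15, making it the main broker — the node through which the most shortest paths run.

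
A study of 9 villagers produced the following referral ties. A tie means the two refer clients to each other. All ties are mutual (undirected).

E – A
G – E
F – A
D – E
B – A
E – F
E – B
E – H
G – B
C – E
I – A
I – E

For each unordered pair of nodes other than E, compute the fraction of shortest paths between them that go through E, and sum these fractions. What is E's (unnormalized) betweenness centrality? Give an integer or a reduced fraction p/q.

22

Pairs whose geodesics pass through E — D–B: 1; D–G: 1; D–H: 1; D–A: 1; D–C: 1; D–F: 1; D–I: 1; B–H: 1; B–C: 1; B–F: 1/2; B–I: 1/2; G–H: 1; G–A: 1/2; G–C: 1 … (+10 more pairs).
All other pairs contribute 0.
Summing the contributions gives betweenness(E) = 22.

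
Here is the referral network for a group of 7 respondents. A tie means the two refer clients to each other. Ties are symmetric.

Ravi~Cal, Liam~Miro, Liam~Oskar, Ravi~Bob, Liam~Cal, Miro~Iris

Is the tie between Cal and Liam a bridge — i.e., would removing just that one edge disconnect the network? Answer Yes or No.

Without the Cal–Liam edge there is no alternate route between Cal and Liam, so the network disconnects. It is a bridge.

Yes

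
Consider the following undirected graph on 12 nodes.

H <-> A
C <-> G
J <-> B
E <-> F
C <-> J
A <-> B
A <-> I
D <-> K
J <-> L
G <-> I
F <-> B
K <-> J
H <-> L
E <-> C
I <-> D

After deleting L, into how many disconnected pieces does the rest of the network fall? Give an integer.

L's neighbors (H and J) remain reachable from one another through other ties, so the rest of the network stays in one piece.

1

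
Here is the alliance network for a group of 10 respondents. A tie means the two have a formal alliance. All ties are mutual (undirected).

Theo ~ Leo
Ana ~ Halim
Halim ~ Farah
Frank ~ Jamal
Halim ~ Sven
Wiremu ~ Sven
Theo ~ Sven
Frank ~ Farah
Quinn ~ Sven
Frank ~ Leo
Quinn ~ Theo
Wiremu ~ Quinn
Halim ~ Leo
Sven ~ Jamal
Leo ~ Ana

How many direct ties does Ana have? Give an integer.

2

Ana is directly tied to Halim and Leo. That is 2 neighbors, so the degree of Ana is 2.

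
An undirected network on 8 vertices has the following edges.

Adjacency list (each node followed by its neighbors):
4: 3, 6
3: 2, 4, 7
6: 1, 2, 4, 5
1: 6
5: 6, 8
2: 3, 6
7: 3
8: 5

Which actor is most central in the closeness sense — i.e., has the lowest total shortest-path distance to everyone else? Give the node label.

6

Farness (sum of distances to all others) for each node — 1:17, 2:13, 3:15, 4:13, 5:15, 6:11, 7:21, 8:21.
The smallest farness is 11, for 6, so 6 has the highest closeness.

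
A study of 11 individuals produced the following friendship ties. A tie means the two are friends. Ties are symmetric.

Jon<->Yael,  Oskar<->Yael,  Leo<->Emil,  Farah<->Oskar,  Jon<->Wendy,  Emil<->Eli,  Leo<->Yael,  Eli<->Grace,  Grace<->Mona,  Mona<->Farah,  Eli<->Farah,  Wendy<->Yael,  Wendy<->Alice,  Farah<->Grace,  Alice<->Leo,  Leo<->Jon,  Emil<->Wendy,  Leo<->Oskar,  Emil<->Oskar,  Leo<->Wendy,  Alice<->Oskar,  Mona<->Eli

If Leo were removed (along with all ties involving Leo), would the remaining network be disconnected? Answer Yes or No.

No

Even without Leo, every remaining node can still reach every other (the residual graph is connected), so Leo is not a cut vertex.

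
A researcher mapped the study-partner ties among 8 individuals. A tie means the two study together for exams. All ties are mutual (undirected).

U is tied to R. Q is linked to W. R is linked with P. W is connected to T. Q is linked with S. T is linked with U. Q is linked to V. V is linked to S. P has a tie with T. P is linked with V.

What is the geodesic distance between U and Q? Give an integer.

One shortest route is U – T – W – Q, which uses 3 edges, and at distance 2 from U we only reach {P, W}, which does not include Q. So d(U,Q) = 3.

3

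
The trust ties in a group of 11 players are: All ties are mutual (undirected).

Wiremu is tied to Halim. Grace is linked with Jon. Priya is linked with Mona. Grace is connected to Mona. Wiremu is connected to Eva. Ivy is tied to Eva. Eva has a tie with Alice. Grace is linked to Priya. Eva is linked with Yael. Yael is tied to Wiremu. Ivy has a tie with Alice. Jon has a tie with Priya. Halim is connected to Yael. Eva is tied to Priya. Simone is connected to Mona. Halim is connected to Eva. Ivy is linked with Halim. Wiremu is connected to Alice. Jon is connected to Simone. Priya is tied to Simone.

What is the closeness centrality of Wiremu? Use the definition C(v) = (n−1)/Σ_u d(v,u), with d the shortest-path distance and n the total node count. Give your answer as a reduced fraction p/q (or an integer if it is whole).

Distances from Wiremu: Alice:1, Eva:1, Grace:3, Halim:1, Ivy:2, Jon:3, Mona:3, Priya:2, Simone:3, Yael:1. Sum = 20.
n = 11, so closeness = 10/20 = 1/2.

1/2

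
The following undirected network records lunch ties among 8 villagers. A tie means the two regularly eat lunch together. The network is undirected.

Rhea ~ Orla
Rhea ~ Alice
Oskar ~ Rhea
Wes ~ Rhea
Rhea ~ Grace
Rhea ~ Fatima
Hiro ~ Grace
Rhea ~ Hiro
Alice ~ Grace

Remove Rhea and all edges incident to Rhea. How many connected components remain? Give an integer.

5

Without Rhea, the remaining ties split the others into: {Alice, Grace, Hiro}; {Wes}; {Fatima}; {Oskar}; {Orla}.
That's 5 separate components.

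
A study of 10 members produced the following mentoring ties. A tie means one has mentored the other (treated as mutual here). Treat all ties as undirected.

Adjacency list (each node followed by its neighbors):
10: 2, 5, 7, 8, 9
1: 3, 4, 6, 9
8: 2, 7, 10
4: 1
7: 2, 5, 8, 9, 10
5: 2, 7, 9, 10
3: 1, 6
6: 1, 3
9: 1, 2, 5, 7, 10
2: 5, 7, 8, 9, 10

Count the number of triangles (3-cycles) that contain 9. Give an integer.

6

9's neighbors: 1, 2, 5, 7, and 10.
Neighbor pairs that are themselves tied: 9–2–5; 9–2–7; 9–2–10; 9–5–7; 9–5–10; 9–7–10. Each forms one triangle with 9, for 6 in total.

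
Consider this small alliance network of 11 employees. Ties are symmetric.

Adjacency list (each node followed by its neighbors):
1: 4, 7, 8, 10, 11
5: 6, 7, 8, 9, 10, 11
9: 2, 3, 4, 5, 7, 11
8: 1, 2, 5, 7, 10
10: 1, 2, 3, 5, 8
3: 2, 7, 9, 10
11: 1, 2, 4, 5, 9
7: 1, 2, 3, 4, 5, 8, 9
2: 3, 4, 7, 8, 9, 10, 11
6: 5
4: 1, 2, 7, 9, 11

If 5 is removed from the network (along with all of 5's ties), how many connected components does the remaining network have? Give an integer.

Without 5, the remaining ties split the others into: {1, 2, 3, 4, 7, 8, 9, 10, 11}; {6}.
That's 2 separate components.

2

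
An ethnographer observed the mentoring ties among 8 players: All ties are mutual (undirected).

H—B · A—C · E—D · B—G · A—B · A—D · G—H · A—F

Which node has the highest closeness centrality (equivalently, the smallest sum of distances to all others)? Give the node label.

A

Farness (sum of distances to all others) for each node — A:10, B:12, C:16, D:14, E:20, F:16, G:17, H:17.
The smallest farness is 10, for A, so A has the highest closeness.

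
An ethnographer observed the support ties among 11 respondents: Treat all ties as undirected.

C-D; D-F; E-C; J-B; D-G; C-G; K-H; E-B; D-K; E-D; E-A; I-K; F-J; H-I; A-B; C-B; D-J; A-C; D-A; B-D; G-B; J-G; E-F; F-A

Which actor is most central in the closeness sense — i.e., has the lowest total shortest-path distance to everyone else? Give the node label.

D

Farness (sum of distances to all others) for each node — A:17, B:16, C:17, D:12, E:17, F:18, G:18, H:25, I:25, J:18, K:17.
The smallest farness is 12, for D, so D has the highest closeness.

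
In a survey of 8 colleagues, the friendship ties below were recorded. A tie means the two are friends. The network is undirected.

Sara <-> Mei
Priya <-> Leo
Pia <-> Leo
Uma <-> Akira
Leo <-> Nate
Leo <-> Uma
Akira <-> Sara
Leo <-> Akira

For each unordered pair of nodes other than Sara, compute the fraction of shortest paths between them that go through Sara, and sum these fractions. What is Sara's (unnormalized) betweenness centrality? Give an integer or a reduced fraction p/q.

Pairs whose geodesics pass through Sara — Uma–Mei: 1; Priya–Mei: 1; Nate–Mei: 1; Leo–Mei: 1; Pia–Mei: 1; Akira–Mei: 1.
All other pairs contribute 0.
Summing the contributions gives betweenness(Sara) = 6.

6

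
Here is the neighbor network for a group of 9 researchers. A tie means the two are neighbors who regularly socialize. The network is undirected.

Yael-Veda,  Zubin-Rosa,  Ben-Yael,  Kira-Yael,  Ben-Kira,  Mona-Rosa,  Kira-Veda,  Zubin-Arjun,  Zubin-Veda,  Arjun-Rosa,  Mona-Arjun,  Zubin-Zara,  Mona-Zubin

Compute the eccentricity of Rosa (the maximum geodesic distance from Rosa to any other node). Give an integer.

4

Distances from Rosa: Arjun:1, Ben:4, Kira:3, Mona:1, Veda:2, Yael:3, Zara:2, Zubin:1.
The largest is 4 (to Ben), so the eccentricity of Rosa is 4.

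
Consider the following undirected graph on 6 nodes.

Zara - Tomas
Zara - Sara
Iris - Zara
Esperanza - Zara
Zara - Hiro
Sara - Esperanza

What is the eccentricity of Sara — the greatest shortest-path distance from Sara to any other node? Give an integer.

2

Distances from Sara: Esperanza:1, Hiro:2, Iris:2, Tomas:2, Zara:1.
The largest is 2 (to Tomas, Iris, and Hiro), so the eccentricity of Sara is 2.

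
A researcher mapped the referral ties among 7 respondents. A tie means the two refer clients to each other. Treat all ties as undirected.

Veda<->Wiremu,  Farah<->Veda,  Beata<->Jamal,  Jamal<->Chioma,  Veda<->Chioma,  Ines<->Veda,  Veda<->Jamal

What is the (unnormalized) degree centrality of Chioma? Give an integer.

2

Chioma is directly tied to Jamal and Veda. That is 2 neighbors, so the degree of Chioma is 2.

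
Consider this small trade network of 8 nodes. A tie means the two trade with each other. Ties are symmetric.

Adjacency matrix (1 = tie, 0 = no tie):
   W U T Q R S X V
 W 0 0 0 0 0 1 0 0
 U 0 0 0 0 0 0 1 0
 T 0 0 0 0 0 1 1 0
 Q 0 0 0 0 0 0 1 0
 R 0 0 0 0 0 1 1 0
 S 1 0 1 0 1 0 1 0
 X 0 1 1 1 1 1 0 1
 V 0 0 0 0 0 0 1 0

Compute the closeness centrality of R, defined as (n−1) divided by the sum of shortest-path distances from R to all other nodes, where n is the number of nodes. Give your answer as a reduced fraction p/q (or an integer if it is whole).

7/12

Distances from R: Q:2, S:1, T:2, U:2, V:2, W:2, X:1. Sum = 12.
n = 8, so closeness = 7/12.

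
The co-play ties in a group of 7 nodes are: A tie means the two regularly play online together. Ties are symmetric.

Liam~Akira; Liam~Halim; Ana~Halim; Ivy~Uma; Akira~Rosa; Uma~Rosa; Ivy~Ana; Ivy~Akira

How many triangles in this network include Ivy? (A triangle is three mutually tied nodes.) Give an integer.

0

Ivy's neighbors are Akira, Ana, and Uma, but none of them are tied to each other, so no triangle contains Ivy.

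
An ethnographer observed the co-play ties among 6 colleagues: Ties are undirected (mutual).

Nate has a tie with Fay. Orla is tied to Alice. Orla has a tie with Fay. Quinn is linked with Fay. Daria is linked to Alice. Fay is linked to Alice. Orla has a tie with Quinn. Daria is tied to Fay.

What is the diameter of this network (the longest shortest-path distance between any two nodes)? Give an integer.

Eccentricity of each node (its greatest distance to any other): Alice:2, Daria:2, Fay:1, Nate:2, Orla:2, Quinn:2.
The maximum eccentricity is 2, realized for instance by the pair Quinn–Alice via Quinn – Fay – Alice. So the diameter is 2.

2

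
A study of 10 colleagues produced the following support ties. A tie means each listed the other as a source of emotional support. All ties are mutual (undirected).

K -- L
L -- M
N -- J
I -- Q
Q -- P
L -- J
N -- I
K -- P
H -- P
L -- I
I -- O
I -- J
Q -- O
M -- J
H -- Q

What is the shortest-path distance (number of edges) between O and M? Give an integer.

3

One shortest route is O – I – J – M, which uses 3 edges, and at distance 2 from O we only reach {H, J, L, N, P}, which does not include M. So d(O,M) = 3.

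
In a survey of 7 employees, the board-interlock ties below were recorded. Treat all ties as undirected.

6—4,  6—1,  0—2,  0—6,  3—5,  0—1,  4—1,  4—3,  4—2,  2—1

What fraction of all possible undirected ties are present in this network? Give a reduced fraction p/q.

There are 10 edges and 7 nodes, so the maximum possible is C(7,2) = 21.
Density = 10/21.

10/21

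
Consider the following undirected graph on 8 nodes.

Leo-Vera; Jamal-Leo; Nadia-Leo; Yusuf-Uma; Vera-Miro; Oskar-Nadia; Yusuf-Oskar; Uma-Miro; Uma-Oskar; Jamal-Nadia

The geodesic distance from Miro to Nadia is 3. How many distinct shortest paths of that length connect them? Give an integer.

2

The shortest distance is 3. The length-3 paths are: Miro–Uma–Oskar–Nadia; Miro–Vera–Leo–Nadia.
That gives 2 distinct shortest paths.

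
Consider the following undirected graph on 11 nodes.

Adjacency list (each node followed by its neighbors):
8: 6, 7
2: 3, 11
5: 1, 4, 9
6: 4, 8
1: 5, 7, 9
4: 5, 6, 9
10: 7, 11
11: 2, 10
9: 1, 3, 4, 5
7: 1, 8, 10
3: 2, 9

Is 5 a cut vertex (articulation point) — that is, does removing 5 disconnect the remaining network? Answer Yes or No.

Even without 5, every remaining node can still reach every other (the residual graph is connected), so 5 is not a cut vertex.

No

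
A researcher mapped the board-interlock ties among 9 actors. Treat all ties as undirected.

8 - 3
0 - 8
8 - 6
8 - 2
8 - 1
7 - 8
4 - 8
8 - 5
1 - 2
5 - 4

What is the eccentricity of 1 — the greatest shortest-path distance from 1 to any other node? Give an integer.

2

Distances from 1: 0:2, 2:1, 3:2, 4:2, 5:2, 6:2, 7:2, 8:1.
The largest is 2 (to 6, 5, 0, 4, 7, and 3), so the eccentricity of 1 is 2.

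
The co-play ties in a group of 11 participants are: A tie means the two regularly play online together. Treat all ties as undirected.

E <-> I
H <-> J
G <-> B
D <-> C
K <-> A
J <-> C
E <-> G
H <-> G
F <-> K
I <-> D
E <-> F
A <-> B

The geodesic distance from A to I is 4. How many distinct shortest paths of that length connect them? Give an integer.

2

The shortest distance is 4. The length-4 paths are: A–B–G–E–I; A–K–F–E–I.
That gives 2 distinct shortest paths.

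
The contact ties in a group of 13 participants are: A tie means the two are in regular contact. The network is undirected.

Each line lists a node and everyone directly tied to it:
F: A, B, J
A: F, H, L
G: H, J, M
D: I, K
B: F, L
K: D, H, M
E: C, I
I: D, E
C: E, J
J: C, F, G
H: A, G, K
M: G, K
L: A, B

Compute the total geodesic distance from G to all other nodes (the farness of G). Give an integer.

Distances from G: A:2, B:3, C:2, D:3, E:3, F:2, H:1, I:4, J:1, K:2, L:3, M:1.
Sum = 2 + 3 + 2 + 3 + 3 + 2 + 1 + 4 + 1 + 2 + 3 + 1 = 27.

27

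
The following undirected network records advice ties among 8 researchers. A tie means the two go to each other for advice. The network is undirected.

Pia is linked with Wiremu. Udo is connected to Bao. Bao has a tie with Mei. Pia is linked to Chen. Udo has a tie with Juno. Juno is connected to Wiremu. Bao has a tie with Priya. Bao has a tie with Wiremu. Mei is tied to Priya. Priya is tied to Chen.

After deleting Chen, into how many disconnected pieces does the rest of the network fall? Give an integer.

1

Chen's neighbors (Pia and Priya) remain reachable from one another through other ties, so the rest of the network stays in one piece.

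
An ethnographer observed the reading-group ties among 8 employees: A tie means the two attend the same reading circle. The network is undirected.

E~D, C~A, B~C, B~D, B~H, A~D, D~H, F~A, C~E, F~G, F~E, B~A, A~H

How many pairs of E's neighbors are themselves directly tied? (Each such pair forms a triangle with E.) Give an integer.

E's neighbors are C, D, and F, but none of them are tied to each other, so no triangle contains E.

0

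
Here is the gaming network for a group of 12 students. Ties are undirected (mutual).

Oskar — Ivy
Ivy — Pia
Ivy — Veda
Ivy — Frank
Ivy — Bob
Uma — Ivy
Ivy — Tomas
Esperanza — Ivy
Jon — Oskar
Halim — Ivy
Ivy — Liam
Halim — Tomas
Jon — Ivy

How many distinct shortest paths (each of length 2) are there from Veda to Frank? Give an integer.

The shortest distance is 2, and the only length-2 path is Veda–Ivy–Frank. So there is exactly 1 shortest path.

1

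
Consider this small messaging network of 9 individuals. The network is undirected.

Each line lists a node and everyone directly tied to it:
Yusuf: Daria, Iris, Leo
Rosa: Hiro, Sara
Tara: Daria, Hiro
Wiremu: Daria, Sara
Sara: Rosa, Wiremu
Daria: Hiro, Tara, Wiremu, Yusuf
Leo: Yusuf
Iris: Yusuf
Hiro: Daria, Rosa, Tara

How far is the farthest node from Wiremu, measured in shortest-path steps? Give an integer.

Distances from Wiremu: Daria:1, Hiro:2, Iris:3, Leo:3, Rosa:2, Sara:1, Tara:2, Yusuf:2.
The largest is 3 (to Iris and Leo), so the eccentricity of Wiremu is 3.

3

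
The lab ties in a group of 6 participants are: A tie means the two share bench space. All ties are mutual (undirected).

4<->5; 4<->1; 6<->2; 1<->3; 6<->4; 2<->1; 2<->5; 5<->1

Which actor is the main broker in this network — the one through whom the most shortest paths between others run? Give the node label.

Unnormalized betweenness of each node: 1:13/3, 2:3/2, 3:0, 4:3/2, 5:1/3, 6:1/3.
1 has the largest value, 13/3, making it the main broker — the node through which the most shortest paths run.

1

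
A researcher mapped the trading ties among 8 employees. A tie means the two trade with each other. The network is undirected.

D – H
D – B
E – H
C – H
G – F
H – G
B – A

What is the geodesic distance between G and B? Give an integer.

3

One shortest route is G – H – D – B, which uses 3 edges, and at distance 2 from G we only reach {C, D, E}, which does not include B. So d(G,B) = 3.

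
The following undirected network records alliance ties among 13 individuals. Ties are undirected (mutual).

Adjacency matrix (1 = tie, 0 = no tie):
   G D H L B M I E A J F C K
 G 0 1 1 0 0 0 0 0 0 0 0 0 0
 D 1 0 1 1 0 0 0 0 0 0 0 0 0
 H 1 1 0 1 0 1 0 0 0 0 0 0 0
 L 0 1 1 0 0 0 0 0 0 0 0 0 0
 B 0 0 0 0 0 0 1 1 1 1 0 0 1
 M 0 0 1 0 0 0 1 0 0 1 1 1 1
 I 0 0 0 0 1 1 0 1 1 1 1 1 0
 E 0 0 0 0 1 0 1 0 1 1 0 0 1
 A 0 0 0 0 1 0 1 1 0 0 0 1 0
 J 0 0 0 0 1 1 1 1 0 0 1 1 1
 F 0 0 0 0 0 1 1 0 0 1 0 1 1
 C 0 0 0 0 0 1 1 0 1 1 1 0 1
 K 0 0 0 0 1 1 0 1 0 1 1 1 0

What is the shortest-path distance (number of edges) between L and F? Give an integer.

3

One shortest route is L – H – M – F, which uses 3 edges, and at distance 2 from L we only reach {G, M}, which does not include F. So d(L,F) = 3.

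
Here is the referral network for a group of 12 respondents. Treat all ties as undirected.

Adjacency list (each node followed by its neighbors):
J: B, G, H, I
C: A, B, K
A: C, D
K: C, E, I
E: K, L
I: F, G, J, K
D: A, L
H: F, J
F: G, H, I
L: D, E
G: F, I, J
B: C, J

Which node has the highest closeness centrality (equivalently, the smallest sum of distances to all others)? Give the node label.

K

Farness (sum of distances to all others) for each node — A:29, B:25, C:23, D:35, E:27, F:29, G:28, H:32, I:22, J:24, K:21, L:33.
The smallest farness is 21, for K, so K has the highest closeness.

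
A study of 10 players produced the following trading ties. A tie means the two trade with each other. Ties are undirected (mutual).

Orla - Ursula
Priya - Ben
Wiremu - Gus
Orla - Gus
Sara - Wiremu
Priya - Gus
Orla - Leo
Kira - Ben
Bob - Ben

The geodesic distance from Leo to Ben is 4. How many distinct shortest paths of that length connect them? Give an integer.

The shortest distance is 4, and the only length-4 path is Leo–Orla–Gus–Priya–Ben. So there is exactly 1 shortest path.

1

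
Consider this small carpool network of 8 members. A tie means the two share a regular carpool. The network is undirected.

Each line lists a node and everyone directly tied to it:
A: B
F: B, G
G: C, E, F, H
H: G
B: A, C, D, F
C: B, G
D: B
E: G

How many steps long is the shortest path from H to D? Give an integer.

One shortest route is H – G – F – B – D, which uses 4 edges, and at distance 3 from H we only reach {B}, which does not include D. So d(H,D) = 4.

4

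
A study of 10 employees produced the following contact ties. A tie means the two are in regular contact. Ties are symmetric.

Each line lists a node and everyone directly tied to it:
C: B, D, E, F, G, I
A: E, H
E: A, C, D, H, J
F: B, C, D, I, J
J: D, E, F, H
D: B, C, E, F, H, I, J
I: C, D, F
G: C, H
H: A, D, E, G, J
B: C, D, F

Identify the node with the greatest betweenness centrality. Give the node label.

D

Unnormalized betweenness of each node: A:0, B:0, C:98/15, D:227/30, E:23/5, F:5/3, G:1/3, H:76/15, I:0, J:37/30.
D has the largest value, 227/30, making it the main broker — the node through which the most shortest paths run.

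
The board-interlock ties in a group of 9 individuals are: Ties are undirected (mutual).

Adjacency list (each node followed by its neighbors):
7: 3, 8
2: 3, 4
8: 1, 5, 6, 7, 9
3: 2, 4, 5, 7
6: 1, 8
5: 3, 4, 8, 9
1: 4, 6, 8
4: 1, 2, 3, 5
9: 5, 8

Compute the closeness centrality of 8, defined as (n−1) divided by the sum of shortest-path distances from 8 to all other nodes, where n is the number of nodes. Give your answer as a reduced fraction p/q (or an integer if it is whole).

2/3

Distances from 8: 1:1, 2:3, 3:2, 4:2, 5:1, 6:1, 7:1, 9:1. Sum = 12.
n = 9, so closeness = 8/12 = 2/3.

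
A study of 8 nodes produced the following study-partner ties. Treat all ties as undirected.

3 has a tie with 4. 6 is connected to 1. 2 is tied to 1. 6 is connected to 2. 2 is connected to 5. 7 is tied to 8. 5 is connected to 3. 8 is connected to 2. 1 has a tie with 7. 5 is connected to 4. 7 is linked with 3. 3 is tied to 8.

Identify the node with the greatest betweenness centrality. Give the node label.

Unnormalized betweenness of each node: 1:11/6, 2:37/6, 3:4, 4:0, 5:10/3, 6:0, 7:7/3, 8:4/3.
2 has the largest value, 37/6, making it the main broker — the node through which the most shortest paths run.

2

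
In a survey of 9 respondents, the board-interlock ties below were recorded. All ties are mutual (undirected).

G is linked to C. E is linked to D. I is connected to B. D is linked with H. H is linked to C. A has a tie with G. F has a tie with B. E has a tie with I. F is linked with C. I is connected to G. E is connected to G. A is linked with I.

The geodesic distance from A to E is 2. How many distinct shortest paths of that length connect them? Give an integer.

2

The shortest distance is 2. The length-2 paths are: A–G–E; A–I–E.
That gives 2 distinct shortest paths.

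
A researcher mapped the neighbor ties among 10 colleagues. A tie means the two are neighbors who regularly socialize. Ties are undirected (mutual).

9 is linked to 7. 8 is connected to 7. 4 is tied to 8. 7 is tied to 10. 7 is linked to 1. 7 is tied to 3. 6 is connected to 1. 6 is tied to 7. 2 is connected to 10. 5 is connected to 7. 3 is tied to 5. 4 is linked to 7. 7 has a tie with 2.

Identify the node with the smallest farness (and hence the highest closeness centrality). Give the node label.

7

Farness (sum of distances to all others) for each node — 1:16, 2:16, 3:16, 4:16, 5:16, 6:16, 7:9, 8:16, 9:17, 10:16.
The smallest farness is 9, for 7, so 7 has the highest closeness.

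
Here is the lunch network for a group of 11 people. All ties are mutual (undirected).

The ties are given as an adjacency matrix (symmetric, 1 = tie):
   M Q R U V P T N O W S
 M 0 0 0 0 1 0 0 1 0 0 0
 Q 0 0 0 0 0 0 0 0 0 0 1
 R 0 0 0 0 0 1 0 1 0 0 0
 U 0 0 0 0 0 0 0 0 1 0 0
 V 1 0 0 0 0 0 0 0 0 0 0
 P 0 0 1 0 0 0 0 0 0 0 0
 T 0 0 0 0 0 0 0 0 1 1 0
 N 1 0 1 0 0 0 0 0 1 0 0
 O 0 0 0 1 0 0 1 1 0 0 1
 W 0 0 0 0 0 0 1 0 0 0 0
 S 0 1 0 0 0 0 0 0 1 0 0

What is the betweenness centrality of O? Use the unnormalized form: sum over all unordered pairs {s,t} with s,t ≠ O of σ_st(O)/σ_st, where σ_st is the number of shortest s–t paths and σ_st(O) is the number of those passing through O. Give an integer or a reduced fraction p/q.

Pairs whose geodesics pass through O — M–Q: 1; M–U: 1; M–T: 1; M–W: 1; M–S: 1; Q–R: 1; Q–U: 1; Q–V: 1; Q–P: 1; Q–T: 1; Q–N: 1; Q–W: 1; R–U: 1; R–T: 1 … (+19 more pairs).
All other pairs contribute 0.
Summing the contributions gives betweenness(O) = 33.

33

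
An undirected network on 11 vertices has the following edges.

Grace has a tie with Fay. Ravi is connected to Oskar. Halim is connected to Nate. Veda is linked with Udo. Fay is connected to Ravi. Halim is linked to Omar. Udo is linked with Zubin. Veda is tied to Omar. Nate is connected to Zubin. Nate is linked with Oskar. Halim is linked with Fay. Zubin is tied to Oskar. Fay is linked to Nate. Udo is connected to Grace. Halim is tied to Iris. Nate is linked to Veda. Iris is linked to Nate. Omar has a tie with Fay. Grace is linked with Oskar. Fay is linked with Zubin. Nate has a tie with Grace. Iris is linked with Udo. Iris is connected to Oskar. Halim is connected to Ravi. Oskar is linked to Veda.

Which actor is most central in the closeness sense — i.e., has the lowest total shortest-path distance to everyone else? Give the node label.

Farness (sum of distances to all others) for each node — Fay:14, Grace:16, Halim:15, Iris:16, Nate:13, Omar:17, Oskar:14, Ravi:18, Udo:17, Veda:16, Zubin:16.
The smallest farness is 13, for Nate, so Nate has the highest closeness.

Nate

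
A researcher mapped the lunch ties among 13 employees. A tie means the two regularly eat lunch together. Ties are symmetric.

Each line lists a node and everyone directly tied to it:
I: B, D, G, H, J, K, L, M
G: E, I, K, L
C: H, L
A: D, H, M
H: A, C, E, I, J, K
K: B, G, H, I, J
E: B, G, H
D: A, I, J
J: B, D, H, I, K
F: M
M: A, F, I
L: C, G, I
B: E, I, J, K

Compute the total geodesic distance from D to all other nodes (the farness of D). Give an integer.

24

Distances from D: A:1, B:2, C:3, E:3, F:3, G:2, H:2, I:1, J:1, K:2, L:2, M:2.
Sum = 1 + 2 + 3 + 3 + 3 + 2 + 2 + 1 + 1 + 2 + 2 + 2 = 24.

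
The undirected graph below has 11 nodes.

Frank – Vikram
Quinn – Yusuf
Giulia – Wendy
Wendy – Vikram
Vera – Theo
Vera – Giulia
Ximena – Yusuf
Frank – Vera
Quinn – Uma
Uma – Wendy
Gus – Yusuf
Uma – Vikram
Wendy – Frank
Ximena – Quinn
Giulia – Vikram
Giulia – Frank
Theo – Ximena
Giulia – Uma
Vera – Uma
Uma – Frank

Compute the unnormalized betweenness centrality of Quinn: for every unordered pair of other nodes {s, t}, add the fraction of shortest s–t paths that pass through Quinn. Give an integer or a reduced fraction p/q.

15

Pairs whose geodesics pass through Quinn — Vera–Yusuf: 1/2; Vera–Gus: 1/2; Wendy–Yusuf: 1; Wendy–Gus: 1; Wendy–Ximena: 1; Vikram–Yusuf: 1; Vikram–Gus: 1; Vikram–Ximena: 1; Giulia–Yusuf: 1; Giulia–Gus: 1; Giulia–Ximena: 1/2; Frank–Yusuf: 1; Frank–Gus: 1; Frank–Ximena: 1/2 … (+3 more pairs).
All other pairs contribute 0.
Summing the contributions gives betweenness(Quinn) = 15.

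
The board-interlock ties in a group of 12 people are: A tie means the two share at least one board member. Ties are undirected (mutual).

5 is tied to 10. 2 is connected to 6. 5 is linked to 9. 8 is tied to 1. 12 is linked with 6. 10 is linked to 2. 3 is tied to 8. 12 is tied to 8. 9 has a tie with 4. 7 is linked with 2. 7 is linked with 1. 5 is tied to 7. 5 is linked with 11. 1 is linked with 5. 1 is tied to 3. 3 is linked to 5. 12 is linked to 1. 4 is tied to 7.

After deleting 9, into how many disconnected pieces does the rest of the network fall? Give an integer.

1

9's neighbors (4 and 5) remain reachable from one another through other ties, so the rest of the network stays in one piece.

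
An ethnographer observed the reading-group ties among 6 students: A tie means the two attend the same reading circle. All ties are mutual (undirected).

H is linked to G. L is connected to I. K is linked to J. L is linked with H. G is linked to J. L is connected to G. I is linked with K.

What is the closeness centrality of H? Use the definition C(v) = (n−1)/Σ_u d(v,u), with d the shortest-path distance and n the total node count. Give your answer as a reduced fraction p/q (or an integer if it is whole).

5/9

Distances from H: G:1, I:2, J:2, K:3, L:1. Sum = 9.
n = 6, so closeness = 5/9.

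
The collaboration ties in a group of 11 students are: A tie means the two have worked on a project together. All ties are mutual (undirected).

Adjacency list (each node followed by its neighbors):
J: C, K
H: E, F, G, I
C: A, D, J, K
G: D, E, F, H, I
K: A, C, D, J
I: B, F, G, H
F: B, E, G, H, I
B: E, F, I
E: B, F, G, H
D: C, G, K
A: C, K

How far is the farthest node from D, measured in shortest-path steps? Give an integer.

Distances from D: A:2, B:3, C:1, E:2, F:2, G:1, H:2, I:2, J:2, K:1.
The largest is 3 (to B), so the eccentricity of D is 3.

3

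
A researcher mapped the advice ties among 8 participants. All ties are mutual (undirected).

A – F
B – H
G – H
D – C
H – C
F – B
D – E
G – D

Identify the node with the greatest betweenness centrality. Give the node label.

Unnormalized betweenness of each node: A:0, B:10, C:4, D:13/2, E:0, F:6, G:4, H:25/2.
H has the largest value, 25/2, making it the main broker — the node through which the most shortest paths run.

H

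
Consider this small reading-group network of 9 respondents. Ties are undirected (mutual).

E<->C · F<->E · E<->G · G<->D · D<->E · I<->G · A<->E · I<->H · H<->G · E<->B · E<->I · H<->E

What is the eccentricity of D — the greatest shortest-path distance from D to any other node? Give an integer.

Distances from D: A:2, B:2, C:2, E:1, F:2, G:1, H:2, I:2.
The largest is 2 (to C, H, B, A, F, and I), so the eccentricity of D is 2.

2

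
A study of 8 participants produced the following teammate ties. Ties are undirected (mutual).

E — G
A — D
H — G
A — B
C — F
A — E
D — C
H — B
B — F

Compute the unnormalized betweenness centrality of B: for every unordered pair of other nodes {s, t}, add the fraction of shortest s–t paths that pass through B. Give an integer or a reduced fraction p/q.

15/2

Pairs whose geodesics pass through B — F–H: 1; F–G: 1; F–E: 1; F–A: 1; H–A: 1; H–D: 1; H–C: 1; G–C: 1/2.
All other pairs contribute 0.
Summing the contributions gives betweenness(B) = 15/2.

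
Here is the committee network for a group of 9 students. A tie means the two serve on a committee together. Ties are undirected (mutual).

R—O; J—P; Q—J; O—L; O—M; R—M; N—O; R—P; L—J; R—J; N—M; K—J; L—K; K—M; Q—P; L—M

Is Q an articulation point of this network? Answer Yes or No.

Even without Q, every remaining node can still reach every other (the residual graph is connected), so Q is not a cut vertex.

No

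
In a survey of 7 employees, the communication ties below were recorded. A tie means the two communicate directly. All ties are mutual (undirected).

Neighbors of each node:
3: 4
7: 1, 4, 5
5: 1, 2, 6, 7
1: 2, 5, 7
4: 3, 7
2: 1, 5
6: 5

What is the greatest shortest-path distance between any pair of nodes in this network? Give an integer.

4

Eccentricity of each node (its greatest distance to any other): 1:3, 2:4, 3:4, 4:3, 5:3, 6:4, 7:2.
The maximum eccentricity is 4, realized for instance by the pair 3–6 via 3 – 4 – 7 – 5 – 6. So the diameter is 4.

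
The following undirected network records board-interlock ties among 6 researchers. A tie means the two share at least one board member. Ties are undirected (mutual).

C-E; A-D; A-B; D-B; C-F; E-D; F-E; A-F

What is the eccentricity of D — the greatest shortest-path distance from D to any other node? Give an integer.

Distances from D: A:1, B:1, C:2, E:1, F:2.
The largest is 2 (to C and F), so the eccentricity of D is 2.

2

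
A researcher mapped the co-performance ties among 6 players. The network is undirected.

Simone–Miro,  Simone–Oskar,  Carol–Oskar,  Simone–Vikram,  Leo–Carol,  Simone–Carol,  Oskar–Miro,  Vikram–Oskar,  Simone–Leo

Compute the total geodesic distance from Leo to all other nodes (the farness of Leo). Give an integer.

8

Distances from Leo: Carol:1, Miro:2, Oskar:2, Simone:1, Vikram:2.
Sum = 1 + 2 + 2 + 1 + 2 = 8.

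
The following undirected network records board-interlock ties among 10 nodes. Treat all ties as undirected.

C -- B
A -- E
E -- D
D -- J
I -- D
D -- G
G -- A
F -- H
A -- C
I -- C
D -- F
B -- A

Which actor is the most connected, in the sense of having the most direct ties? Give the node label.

D

Degrees — A:4, B:2, C:3, D:5, E:2, F:2, G:2, H:1, I:2, J:1.
The maximum is 5, attained only by D.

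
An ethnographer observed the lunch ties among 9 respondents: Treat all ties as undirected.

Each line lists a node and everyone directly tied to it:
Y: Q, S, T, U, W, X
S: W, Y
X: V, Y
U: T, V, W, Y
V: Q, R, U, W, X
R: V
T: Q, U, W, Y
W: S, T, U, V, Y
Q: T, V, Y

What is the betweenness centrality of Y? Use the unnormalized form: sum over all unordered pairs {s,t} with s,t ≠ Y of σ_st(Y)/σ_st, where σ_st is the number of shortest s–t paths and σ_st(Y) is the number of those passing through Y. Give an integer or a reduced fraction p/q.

Pairs whose geodesics pass through Y — W–X: 1/2; W–Q: 1/3; U–X: 1/2; U–Q: 1/3; U–S: 1/2; X–Q: 1/2; X–T: 1; X–S: 1; Q–S: 1; T–S: 1/2.
All other pairs contribute 0.
Summing the contributions gives betweenness(Y) = 37/6.

37/6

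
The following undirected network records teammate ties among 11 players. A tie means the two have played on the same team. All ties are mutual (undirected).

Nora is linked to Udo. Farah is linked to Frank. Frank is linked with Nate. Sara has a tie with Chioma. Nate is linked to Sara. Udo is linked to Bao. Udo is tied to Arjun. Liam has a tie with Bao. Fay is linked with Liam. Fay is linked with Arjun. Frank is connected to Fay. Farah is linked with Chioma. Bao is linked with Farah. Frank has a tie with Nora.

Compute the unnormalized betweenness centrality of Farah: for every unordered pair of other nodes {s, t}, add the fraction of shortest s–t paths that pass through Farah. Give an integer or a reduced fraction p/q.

Pairs whose geodesics pass through Farah — Arjun–Chioma: 2/2; Udo–Sara: 1/2; Udo–Chioma: 1; Nora–Chioma: 1; Frank–Chioma: 1; Frank–Bao: 1; Nate–Bao: 1; Sara–Bao: 1; Sara–Liam: 1/2; Chioma–Bao: 1; Chioma–Liam: 1; Chioma–Fay: 1.
All other pairs contribute 0.
Summing the contributions gives betweenness(Farah) = 11.

11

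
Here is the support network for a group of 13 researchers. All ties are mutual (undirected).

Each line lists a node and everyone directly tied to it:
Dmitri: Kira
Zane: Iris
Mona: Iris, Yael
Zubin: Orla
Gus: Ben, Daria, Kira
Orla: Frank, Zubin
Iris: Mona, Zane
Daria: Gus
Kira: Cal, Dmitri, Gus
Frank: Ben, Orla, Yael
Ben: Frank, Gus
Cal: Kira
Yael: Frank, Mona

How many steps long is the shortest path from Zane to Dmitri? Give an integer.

One shortest route is Zane – Iris – Mona – Yael – Frank – Ben – Gus – Kira – Dmitri, which uses 8 edges, and at distance 7 from Zane we only reach {Daria, Kira}, which does not include Dmitri. So d(Zane,Dmitri) = 8.

8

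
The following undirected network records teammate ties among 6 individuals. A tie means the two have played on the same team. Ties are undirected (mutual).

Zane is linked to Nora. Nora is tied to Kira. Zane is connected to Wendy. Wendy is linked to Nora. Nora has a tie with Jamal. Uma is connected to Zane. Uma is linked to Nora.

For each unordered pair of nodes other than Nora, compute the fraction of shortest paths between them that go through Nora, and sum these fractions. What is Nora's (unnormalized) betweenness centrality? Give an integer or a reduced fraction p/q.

Pairs whose geodesics pass through Nora — Wendy–Uma: 1/2; Wendy–Jamal: 1; Wendy–Kira: 1; Uma–Jamal: 1; Uma–Kira: 1; Jamal–Zane: 1; Jamal–Kira: 1; Zane–Kira: 1.
All other pairs contribute 0.
Summing the contributions gives betweenness(Nora) = 15/2.

15/2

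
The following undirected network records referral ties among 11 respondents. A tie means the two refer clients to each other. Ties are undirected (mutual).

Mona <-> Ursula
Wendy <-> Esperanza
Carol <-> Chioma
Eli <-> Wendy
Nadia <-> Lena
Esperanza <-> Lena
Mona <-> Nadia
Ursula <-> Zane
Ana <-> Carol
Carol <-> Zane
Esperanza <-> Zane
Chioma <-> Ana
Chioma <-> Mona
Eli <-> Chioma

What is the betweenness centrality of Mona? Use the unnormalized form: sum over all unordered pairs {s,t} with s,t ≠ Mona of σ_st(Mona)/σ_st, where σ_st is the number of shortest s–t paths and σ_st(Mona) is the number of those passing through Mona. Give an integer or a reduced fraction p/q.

Pairs whose geodesics pass through Mona — Eli–Ursula: 1; Eli–Nadia: 1; Chioma–Ursula: 1; Chioma–Nadia: 1; Chioma–Lena: 1; Ana–Ursula: 1/2; Ana–Nadia: 1; Ana–Lena: 1/2; Carol–Nadia: 1; Zane–Nadia: 1/2; Ursula–Nadia: 1; Ursula–Lena: 1/2.
All other pairs contribute 0.
Summing the contributions gives betweenness(Mona) = 10.

10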